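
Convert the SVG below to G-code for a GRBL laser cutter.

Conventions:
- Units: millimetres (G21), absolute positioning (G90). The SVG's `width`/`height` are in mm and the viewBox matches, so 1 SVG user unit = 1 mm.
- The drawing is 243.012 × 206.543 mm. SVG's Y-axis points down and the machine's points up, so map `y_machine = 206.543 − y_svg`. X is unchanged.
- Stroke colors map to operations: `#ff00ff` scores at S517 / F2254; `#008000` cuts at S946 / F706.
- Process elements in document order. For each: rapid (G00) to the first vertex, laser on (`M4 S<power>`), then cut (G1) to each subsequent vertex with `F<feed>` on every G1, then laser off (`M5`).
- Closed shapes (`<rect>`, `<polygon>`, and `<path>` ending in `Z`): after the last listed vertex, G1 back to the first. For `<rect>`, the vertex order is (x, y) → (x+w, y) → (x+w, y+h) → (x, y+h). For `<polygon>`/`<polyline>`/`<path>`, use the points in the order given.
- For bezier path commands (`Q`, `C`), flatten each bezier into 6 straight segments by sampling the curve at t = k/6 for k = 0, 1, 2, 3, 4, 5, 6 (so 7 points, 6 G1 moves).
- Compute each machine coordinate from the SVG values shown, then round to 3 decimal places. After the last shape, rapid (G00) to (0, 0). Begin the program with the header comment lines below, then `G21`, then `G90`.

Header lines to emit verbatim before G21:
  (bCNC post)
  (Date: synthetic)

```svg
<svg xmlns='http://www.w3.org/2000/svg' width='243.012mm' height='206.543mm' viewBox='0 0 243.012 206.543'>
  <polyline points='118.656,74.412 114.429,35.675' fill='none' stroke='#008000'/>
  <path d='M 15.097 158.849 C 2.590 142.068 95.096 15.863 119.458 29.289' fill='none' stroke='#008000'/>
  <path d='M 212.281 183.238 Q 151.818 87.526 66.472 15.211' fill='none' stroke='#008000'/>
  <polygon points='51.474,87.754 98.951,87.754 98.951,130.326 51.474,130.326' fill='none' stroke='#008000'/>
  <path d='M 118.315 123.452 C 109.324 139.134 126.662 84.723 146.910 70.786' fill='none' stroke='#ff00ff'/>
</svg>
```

(bCNC post)
(Date: synthetic)
G21
G90
G00 X118.656 Y132.131
M4 S946
G1 X114.429 Y170.868 F706
M5
G00 X15.097 Y47.694
M4 S946
G1 X16.793 Y64.050 F706
G1 X31.181 Y91.725 F706
G1 X53.452 Y123.802 F706
G1 X78.795 Y153.361 F706
G1 X102.400 Y173.484 F706
G1 X119.458 Y177.254 F706
M5
G00 X212.281 Y23.305
M4 S946
G1 X191.435 Y54.559 F706
G1 X169.208 Y84.513 F706
G1 X145.597 Y113.168 F706
G1 X120.605 Y140.522 F706
G1 X94.229 Y166.577 F706
G1 X66.472 Y191.332 F706
M5
G00 X51.474 Y118.789
M4 S946
G1 X98.951 Y118.789 F706
G1 X98.951 Y76.217 F706
G1 X51.474 Y76.217 F706
G1 X51.474 Y118.789 F706
M5
G00 X118.315 Y83.091
M4 S517
G1 X115.905 Y80.579 F2254
G1 X117.233 Y86.678 F2254
G1 X121.648 Y98.317 F2254
G1 X128.499 Y112.424 F2254
G1 X137.137 Y125.928 F2254
G1 X146.910 Y135.757 F2254
M5
G00 X0.000 Y0.000

1 u = 1 mm; y_m = 206.543 − y.

[1] `<polyline>` line segment, #008000→cut S946 F706: (118.656,132.131) → (114.429,170.868)

[2] `<path>` cubic bezier, #008000→cut S946 F706: (15.097,47.694) → (16.793,64.050) → (31.181,91.725) → (53.452,123.802) → (78.795,153.361) → (102.400,173.484) → (119.458,177.254)

[3] `<path>` quadratic bezier, #008000→cut S946 F706: (212.281,23.305) → (191.435,54.559) → (169.208,84.513) → (145.597,113.168) → (120.605,140.522) → (94.229,166.577) → (66.472,191.332)

[4] `<polygon>` rectangle, #008000→cut S946 F706: (51.474,118.789) → (98.951,118.789) → (98.951,76.217) → (51.474,76.217) → (51.474,118.789) (closed)

[5] `<path>` cubic bezier, #ff00ff→score S517 F2254: (118.315,83.091) → (115.905,80.579) → (117.233,86.678) → (121.648,98.317) → (128.499,112.424) → (137.137,125.928) → (146.910,135.757)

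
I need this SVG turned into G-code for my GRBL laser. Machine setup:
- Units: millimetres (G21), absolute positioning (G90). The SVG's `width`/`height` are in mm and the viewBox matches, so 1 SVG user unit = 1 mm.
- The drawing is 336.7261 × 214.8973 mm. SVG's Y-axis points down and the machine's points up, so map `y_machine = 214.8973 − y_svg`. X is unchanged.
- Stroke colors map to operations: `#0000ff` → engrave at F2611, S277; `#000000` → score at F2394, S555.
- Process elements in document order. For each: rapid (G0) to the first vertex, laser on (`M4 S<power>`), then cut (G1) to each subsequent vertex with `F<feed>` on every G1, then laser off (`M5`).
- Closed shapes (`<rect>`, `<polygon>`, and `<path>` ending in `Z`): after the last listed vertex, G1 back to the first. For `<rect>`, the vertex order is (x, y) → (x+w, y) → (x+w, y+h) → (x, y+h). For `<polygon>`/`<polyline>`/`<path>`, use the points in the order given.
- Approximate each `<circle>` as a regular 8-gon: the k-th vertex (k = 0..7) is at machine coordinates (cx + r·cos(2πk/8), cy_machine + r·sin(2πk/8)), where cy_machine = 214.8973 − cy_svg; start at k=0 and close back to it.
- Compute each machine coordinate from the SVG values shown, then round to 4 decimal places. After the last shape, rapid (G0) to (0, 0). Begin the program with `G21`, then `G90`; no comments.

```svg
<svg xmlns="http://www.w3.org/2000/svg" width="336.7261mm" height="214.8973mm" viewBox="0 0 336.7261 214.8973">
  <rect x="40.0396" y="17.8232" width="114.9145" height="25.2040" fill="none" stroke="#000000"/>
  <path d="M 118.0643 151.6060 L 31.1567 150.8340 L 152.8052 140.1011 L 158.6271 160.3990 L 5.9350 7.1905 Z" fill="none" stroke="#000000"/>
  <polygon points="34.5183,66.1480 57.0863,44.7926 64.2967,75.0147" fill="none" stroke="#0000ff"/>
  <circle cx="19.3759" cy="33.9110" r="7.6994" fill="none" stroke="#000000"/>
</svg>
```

G21
G90
G0 X40.0396 Y197.0741
M4 S555
G1 X154.9541 Y197.0741 F2394
G1 X154.9541 Y171.8701 F2394
G1 X40.0396 Y171.8701 F2394
G1 X40.0396 Y197.0741 F2394
M5
G0 X118.0643 Y63.2913
M4 S555
G1 X31.1567 Y64.0633 F2394
G1 X152.8052 Y74.7962 F2394
G1 X158.6271 Y54.4983 F2394
G1 X5.9350 Y207.7068 F2394
G1 X118.0643 Y63.2913 F2394
M5
G0 X34.5183 Y148.7493
M4 S277
G1 X57.0863 Y170.1047 F2611
G1 X64.2967 Y139.8826 F2611
G1 X34.5183 Y148.7493 F2611
M5
G0 X27.0753 Y180.9863
M4 S555
G1 X24.8202 Y186.4306 F2394
G1 X19.3759 Y188.6857 F2394
G1 X13.9316 Y186.4306 F2394
G1 X11.6765 Y180.9863 F2394
G1 X13.9316 Y175.5420 F2394
G1 X19.3759 Y173.2869 F2394
G1 X24.8202 Y175.5420 F2394
G1 X27.0753 Y180.9863 F2394
M5
G0 X0.0000 Y0.0000

viewBox `0 0 336.7261 214.8973` with mm width/height → 1 unit = 1 mm. Flip: y_m = 214.8973 − y_svg.

**Shape 1** — `<rect>` rectangle, stroke `#000000` → score (S555, F2394). Machine vertices: (40.0396,197.0741) → (154.9541,197.0741) → (154.9541,171.8701) → (40.0396,171.8701) → (40.0396,197.0741). Closed: final G1 returns to the first vertex.

**Shape 2** — `<path>` closed polygon, stroke `#000000` → score (S555, F2394). Machine vertices: (118.0643,63.2913) → (31.1567,64.0633) → (152.8052,74.7962) → (158.6271,54.4983) → (5.9350,207.7068) → (118.0643,63.2913). Closed: final G1 returns to the first vertex.

**Shape 3** — `<polygon>` regular polygon, stroke `#0000ff` → engrave (S277, F2611). Machine vertices: (34.5183,148.7493) → (57.0863,170.1047) → (64.2967,139.8826) → (34.5183,148.7493). Closed: final G1 returns to the first vertex.

**Shape 4** — `<circle>` circle, stroke `#000000` → score (S555, F2394). Machine vertices: (27.0753,180.9863) → (24.8202,186.4306) → (19.3759,188.6857) → (13.9316,186.4306) → (11.6765,180.9863) → (13.9316,175.5420) → (19.3759,173.2869) → (24.8202,175.5420) → (27.0753,180.9863). Closed: final G1 returns to the first vertex.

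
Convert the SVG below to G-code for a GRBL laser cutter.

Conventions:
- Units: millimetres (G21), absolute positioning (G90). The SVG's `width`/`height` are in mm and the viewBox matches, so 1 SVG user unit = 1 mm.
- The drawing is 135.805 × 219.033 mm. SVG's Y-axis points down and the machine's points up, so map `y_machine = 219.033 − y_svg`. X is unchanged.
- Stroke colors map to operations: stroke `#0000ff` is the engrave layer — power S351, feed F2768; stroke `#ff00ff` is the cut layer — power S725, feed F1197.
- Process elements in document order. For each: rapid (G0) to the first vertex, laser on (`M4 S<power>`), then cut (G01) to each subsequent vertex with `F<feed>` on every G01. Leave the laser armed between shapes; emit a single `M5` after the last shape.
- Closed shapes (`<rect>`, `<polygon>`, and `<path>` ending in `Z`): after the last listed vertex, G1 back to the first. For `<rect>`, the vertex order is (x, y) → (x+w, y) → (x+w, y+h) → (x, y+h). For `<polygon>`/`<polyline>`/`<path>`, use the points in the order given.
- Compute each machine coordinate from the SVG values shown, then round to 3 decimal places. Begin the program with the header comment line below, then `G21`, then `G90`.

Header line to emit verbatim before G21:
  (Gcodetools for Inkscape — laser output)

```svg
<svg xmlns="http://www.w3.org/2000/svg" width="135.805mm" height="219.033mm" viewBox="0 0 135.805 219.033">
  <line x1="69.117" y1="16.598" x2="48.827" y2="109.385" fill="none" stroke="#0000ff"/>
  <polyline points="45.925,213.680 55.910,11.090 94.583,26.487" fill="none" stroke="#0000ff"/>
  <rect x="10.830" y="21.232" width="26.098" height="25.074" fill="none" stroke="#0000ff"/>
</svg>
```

1 u = 1 mm; y_m = 219.033 − y.

[1] `<line>` line segment, #0000ff→engrave S351 F2768: (69.117,202.435) → (48.827,109.648)

[2] `<polyline>` open polyline, #0000ff→engrave S351 F2768: (45.925,5.353) → (55.910,207.943) → (94.583,192.546)

[3] `<rect>` rectangle, #0000ff→engrave S351 F2768: (10.830,197.801) → (36.928,197.801) → (36.928,172.727) → (10.830,172.727) → (10.830,197.801) (closed)

(Gcodetools for Inkscape — laser output)
G21
G90
G0 X69.117 Y202.435
M4 S351
G01 X48.827 Y109.648 F2768
G0 X45.925 Y5.353
M4 S351
G01 X55.910 Y207.943 F2768
G01 X94.583 Y192.546 F2768
G0 X10.830 Y197.801
M4 S351
G01 X36.928 Y197.801 F2768
G01 X36.928 Y172.727 F2768
G01 X10.830 Y172.727 F2768
G01 X10.830 Y197.801 F2768
M5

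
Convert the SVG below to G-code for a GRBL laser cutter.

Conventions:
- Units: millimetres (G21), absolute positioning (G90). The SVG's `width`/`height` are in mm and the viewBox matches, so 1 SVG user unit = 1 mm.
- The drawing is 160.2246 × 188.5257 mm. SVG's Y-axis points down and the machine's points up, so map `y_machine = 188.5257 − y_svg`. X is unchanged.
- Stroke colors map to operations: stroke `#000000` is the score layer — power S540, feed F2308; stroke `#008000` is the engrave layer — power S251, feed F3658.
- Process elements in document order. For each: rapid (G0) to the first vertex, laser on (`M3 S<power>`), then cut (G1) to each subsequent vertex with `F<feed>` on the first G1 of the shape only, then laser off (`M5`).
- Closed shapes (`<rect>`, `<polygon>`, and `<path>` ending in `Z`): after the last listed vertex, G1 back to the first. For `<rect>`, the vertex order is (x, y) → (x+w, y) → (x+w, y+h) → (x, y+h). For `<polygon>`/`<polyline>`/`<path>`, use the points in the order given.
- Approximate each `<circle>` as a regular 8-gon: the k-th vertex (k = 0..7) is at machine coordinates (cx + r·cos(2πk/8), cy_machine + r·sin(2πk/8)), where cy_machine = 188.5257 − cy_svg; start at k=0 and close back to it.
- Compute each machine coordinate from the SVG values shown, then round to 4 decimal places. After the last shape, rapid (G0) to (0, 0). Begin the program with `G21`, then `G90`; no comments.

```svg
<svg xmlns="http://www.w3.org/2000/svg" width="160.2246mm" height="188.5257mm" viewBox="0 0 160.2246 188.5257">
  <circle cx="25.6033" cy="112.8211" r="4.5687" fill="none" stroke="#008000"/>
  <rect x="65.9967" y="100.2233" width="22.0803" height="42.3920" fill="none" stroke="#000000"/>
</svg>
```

G21
G90
G0 X30.1720 Y75.7046
M3 S251
G1 X28.8339 Y78.9352 F3658
G1 X25.6033 Y80.2733
G1 X22.3727 Y78.9352
G1 X21.0346 Y75.7046
G1 X22.3727 Y72.4740
G1 X25.6033 Y71.1359
G1 X28.8339 Y72.4740
G1 X30.1720 Y75.7046
M5
G0 X65.9967 Y88.3024
M3 S540
G1 X88.0770 Y88.3024 F2308
G1 X88.0770 Y45.9104
G1 X65.9967 Y45.9104
G1 X65.9967 Y88.3024
M5
G0 X0.0000 Y0.0000

Since the viewBox matches the mm dimensions, user units are millimetres directly. The only transform is the Y-flip y_m = 188.5257 − y_svg.

Shape 1 is a circle drawn with `<circle>`. Its stroke #008000 means engrave at S251, F3658. After flipping Y the toolpath is (30.1720,75.7046) → (28.8339,78.9352) → (25.6033,80.2733) → (22.3727,78.9352) → (21.0346,75.7046) → (22.3727,72.4740) → (25.6033,71.1359) → (28.8339,72.4740) → (30.1720,75.7046), returning to the start.

Shape 2 is a rectangle drawn with `<rect>`. Its stroke #000000 means score at S540, F2308. After flipping Y the toolpath is (65.9967,88.3024) → (88.0770,88.3024) → (88.0770,45.9104) → (65.9967,45.9104) → (65.9967,88.3024), returning to the start.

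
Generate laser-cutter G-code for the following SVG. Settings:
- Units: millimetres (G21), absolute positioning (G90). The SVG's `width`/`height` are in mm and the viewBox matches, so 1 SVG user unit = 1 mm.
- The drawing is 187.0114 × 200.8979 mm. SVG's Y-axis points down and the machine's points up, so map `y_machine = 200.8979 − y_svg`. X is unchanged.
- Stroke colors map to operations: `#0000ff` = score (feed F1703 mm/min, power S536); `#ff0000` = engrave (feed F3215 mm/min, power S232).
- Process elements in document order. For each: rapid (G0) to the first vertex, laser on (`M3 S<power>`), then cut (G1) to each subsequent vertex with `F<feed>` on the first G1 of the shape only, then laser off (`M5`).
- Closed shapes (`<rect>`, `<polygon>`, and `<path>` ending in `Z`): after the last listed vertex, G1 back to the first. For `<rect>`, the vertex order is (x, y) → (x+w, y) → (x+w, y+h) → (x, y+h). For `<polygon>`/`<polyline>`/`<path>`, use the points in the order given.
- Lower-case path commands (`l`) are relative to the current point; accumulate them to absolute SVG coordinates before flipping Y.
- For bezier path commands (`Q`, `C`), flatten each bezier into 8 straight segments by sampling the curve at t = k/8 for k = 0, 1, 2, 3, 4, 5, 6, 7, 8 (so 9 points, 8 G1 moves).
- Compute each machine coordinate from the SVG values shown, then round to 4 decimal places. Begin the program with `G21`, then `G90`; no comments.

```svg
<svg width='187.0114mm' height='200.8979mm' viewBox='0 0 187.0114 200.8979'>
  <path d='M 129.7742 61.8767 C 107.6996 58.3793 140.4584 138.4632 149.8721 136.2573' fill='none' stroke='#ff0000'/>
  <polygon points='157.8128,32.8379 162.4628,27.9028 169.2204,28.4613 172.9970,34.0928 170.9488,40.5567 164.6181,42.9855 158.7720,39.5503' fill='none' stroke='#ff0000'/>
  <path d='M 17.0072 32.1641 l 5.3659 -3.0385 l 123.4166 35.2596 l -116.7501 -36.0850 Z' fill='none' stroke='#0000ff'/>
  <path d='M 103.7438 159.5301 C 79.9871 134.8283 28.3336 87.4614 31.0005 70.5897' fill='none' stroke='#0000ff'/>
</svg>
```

Since the viewBox matches the mm dimensions, user units are millimetres directly. The only transform is the Y-flip y_m = 200.8979 − y_svg.

Shape 1 is a cubic bezier drawn with `<path>`. Its stroke #ff0000 means engrave at S232, F3215. After flipping Y the toolpath is (129.7742,139.0212) → (123.9138,136.7388) → (122.2780,128.5645) → (123.9504,116.4420) → (128.0150,102.3152) → (133.5557,88.1279) → (139.6562,75.8238) → (145.4004,67.3468) → (149.8721,64.6406).

Shape 2 is a regular polygon drawn with `<polygon>`. Its stroke #ff0000 means engrave at S232, F3215. After flipping Y the toolpath is (157.8128,168.0600) → (162.4628,172.9951) → (169.2204,172.4366) → (172.9970,166.8051) → (170.9488,160.3412) → (164.6181,157.9124) → (158.7720,161.3476) → (157.8128,168.0600), returning to the start.

Shape 3 is a closed polygon drawn with `<path>`. Its stroke #0000ff means score at S536, F1703. After flipping Y the toolpath is (17.0072,168.7338) → (22.3731,171.7723) → (145.7897,136.5127) → (29.0396,172.5977) → (17.0072,168.7338), returning to the start.

Shape 4 is a cubic bezier drawn with `<path>`. Its stroke #0000ff means score at S536, F1703. After flipping Y the toolpath is (103.7438,41.3678) → (93.6880,51.5896) → (81.9803,63.3132) → (69.5842,75.9158) → (57.4633,88.7743) → (46.5810,101.2658) → (37.9008,112.7672) → (32.3861,122.6557) → (31.0005,130.3082).

G21
G90
G0 X129.7742 Y139.0212
M3 S232
G1 X123.9138 Y136.7388 F3215
G1 X122.2780 Y128.5645
G1 X123.9504 Y116.4420
G1 X128.0150 Y102.3152
G1 X133.5557 Y88.1279
G1 X139.6562 Y75.8238
G1 X145.4004 Y67.3468
G1 X149.8721 Y64.6406
M5
G0 X157.8128 Y168.0600
M3 S232
G1 X162.4628 Y172.9951 F3215
G1 X169.2204 Y172.4366
G1 X172.9970 Y166.8051
G1 X170.9488 Y160.3412
G1 X164.6181 Y157.9124
G1 X158.7720 Y161.3476
G1 X157.8128 Y168.0600
M5
G0 X17.0072 Y168.7338
M3 S536
G1 X22.3731 Y171.7723 F1703
G1 X145.7897 Y136.5127
G1 X29.0396 Y172.5977
G1 X17.0072 Y168.7338
M5
G0 X103.7438 Y41.3678
M3 S536
G1 X93.6880 Y51.5896 F1703
G1 X81.9803 Y63.3132
G1 X69.5842 Y75.9158
G1 X57.4633 Y88.7743
G1 X46.5810 Y101.2658
G1 X37.9008 Y112.7672
G1 X32.3861 Y122.6557
G1 X31.0005 Y130.3082
M5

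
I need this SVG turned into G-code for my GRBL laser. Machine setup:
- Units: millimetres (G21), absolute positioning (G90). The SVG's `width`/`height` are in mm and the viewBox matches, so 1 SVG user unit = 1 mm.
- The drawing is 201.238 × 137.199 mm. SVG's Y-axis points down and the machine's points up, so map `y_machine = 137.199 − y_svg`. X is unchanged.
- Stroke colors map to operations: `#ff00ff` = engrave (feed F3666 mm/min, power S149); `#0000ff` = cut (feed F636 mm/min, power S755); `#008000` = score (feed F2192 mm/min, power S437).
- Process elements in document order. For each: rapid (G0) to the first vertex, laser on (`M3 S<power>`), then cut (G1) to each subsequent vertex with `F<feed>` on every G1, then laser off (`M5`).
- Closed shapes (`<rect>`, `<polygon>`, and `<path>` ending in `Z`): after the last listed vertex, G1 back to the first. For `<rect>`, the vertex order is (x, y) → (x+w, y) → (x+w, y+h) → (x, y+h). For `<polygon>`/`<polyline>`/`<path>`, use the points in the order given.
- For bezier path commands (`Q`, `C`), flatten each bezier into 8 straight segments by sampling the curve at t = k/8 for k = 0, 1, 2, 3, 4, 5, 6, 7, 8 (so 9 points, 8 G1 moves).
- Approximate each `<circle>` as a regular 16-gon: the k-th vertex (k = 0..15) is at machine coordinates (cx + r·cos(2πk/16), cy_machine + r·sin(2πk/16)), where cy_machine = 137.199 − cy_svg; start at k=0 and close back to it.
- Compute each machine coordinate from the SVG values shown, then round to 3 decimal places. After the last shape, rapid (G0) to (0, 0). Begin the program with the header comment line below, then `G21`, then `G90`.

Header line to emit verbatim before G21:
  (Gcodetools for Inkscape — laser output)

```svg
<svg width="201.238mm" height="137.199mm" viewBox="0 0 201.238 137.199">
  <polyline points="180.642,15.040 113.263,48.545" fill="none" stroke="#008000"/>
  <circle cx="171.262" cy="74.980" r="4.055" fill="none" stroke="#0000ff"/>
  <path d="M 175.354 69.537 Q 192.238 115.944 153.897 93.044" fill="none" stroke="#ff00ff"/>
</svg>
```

(Gcodetools for Inkscape — laser output)
G21
G90
G0 X180.642 Y122.159
M3 S437
G1 X113.263 Y88.654 F2192
M5
G0 X175.317 Y62.219
M3 S755
G1 X175.008 Y63.771 F636
G1 X174.129 Y65.086 F636
G1 X172.814 Y65.965 F636
G1 X171.262 Y66.274 F636
G1 X169.710 Y65.965 F636
G1 X168.395 Y65.086 F636
G1 X167.516 Y63.771 F636
G1 X167.207 Y62.219 F636
G1 X167.516 Y60.667 F636
G1 X168.395 Y59.352 F636
G1 X169.710 Y58.473 F636
G1 X171.262 Y58.164 F636
G1 X172.814 Y58.473 F636
G1 X174.129 Y59.352 F636
G1 X175.008 Y60.667 F636
G1 X175.317 Y62.219 F636
M5
G0 X175.354 Y67.662
M3 S149
G1 X178.712 Y57.143 F3666
G1 X180.344 Y48.790 F3666
G1 X180.251 Y42.603 F3666
G1 X178.432 Y38.582 F3666
G1 X174.887 Y36.726 F3666
G1 X169.616 Y37.037 F3666
G1 X162.619 Y39.513 F3666
G1 X153.897 Y44.155 F3666
M5
G0 X0.000 Y0.000

1 u = 1 mm; y_m = 137.199 − y.

[1] `<polyline>` line segment, #008000→score S437 F2192: (180.642,122.159) → (113.263,88.654)

[2] `<circle>` circle, #0000ff→cut S755 F636: (175.317,62.219) → (175.008,63.771) → (174.129,65.086) → (172.814,65.965) → (171.262,66.274) → (169.710,65.965) → (168.395,65.086) → (167.516,63.771) → (167.207,62.219) → (167.516,60.667) → (168.395,59.352) → (169.710,58.473) → (171.262,58.164) → (172.814,58.473) → (174.129,59.352) → (175.008,60.667) → (175.317,62.219) (closed)

[3] `<path>` quadratic bezier, #ff00ff→engrave S149 F3666: (175.354,67.662) → (178.712,57.143) → (180.344,48.790) → (180.251,42.603) → (178.432,38.582) → (174.887,36.726) → (169.616,37.037) → (162.619,39.513) → (153.897,44.155)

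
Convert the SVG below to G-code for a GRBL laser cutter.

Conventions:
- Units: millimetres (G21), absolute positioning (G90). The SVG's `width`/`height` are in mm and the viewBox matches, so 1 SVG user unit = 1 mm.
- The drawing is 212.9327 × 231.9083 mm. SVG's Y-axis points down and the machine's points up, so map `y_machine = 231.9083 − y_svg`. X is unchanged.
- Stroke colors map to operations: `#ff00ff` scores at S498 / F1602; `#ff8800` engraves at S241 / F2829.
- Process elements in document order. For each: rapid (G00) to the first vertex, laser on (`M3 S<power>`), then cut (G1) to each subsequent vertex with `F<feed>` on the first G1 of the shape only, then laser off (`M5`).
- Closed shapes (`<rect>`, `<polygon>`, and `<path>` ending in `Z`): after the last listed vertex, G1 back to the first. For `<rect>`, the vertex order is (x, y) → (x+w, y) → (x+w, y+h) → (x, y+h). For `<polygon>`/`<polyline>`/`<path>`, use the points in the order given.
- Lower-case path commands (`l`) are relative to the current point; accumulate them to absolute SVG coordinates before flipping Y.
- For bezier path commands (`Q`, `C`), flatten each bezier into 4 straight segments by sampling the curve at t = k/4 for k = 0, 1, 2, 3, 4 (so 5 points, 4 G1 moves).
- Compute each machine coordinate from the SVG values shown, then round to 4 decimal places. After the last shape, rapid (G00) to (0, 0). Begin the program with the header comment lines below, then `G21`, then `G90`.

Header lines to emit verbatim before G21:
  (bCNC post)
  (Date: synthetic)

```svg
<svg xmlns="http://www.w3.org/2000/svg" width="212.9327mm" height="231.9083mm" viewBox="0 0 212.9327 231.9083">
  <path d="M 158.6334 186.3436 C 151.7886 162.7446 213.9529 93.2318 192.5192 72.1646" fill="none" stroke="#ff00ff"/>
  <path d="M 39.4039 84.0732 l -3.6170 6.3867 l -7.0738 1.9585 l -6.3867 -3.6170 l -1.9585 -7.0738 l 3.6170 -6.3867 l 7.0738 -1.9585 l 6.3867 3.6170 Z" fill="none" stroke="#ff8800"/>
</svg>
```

Since the viewBox matches the mm dimensions, user units are millimetres directly. The only transform is the Y-flip y_m = 231.9083 − y_svg.

Shape 1 is a cubic bezier drawn with `<path>`. Its stroke #ff00ff means score at S498, F1602. After flipping Y the toolpath is (158.6334,45.5647) → (164.0545,70.3984) → (181.0471,103.6036) → (195.3043,136.3341) → (192.5192,159.7437).

Shape 2 is a regular polygon drawn with `<path>`. Its stroke #ff8800 means engrave at S241, F2829. After flipping Y the toolpath is (39.4039,147.8351) → (35.7869,141.4484) → (28.7131,139.4899) → (22.3264,143.1069) → (20.3679,150.1807) → (23.9849,156.5674) → (31.0587,158.5259) → (37.4454,154.9089) → (39.4039,147.8351), returning to the start.

(bCNC post)
(Date: synthetic)
G21
G90
G00 X158.6334 Y45.5647
M3 S498
G1 X164.0545 Y70.3984 F1602
G1 X181.0471 Y103.6036
G1 X195.3043 Y136.3341
G1 X192.5192 Y159.7437
M5
G00 X39.4039 Y147.8351
M3 S241
G1 X35.7869 Y141.4484 F2829
G1 X28.7131 Y139.4899
G1 X22.3264 Y143.1069
G1 X20.3679 Y150.1807
G1 X23.9849 Y156.5674
G1 X31.0587 Y158.5259
G1 X37.4454 Y154.9089
G1 X39.4039 Y147.8351
M5
G00 X0.0000 Y0.0000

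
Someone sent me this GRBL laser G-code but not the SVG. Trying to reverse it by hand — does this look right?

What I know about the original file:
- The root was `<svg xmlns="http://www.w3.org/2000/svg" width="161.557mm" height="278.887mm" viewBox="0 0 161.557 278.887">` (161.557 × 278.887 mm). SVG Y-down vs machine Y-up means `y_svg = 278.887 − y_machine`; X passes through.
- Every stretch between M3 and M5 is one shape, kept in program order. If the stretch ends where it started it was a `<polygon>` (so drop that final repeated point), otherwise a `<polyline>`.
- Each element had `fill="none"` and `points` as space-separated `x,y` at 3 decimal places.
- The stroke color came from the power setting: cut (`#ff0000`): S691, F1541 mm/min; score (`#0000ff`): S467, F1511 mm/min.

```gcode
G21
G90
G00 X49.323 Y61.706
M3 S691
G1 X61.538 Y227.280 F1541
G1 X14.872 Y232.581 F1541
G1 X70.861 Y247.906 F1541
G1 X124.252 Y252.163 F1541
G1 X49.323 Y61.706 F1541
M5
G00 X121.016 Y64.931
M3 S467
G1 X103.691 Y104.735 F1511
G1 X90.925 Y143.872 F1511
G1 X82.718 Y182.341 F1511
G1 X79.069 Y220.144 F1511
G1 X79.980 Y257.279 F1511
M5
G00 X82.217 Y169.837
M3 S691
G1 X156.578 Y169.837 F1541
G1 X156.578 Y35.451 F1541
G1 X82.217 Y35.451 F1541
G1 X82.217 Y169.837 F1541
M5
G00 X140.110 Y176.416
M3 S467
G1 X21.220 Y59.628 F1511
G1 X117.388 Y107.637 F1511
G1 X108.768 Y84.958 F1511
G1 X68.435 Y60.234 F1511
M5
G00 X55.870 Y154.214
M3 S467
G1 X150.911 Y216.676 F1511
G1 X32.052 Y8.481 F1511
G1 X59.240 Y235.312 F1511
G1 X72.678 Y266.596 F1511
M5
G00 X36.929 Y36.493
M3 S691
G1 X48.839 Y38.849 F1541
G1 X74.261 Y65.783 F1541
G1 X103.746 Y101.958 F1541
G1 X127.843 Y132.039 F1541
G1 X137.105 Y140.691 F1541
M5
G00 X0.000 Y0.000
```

<svg xmlns="http://www.w3.org/2000/svg" width="161.557mm" height="278.887mm" viewBox="0 0 161.557 278.887">
  <polygon points="49.323,217.181 61.538,51.607 14.872,46.306 70.861,30.981 124.252,26.724" fill="none" stroke="#ff0000"/>
  <polyline points="121.016,213.956 103.691,174.152 90.925,135.015 82.718,96.546 79.069,58.743 79.980,21.608" fill="none" stroke="#0000ff"/>
  <polygon points="82.217,109.050 156.578,109.050 156.578,243.436 82.217,243.436" fill="none" stroke="#ff0000"/>
  <polyline points="140.110,102.471 21.220,219.259 117.388,171.250 108.768,193.929 68.435,218.653" fill="none" stroke="#0000ff"/>
  <polyline points="55.870,124.673 150.911,62.211 32.052,270.406 59.240,43.575 72.678,12.291" fill="none" stroke="#0000ff"/>
  <polyline points="36.929,242.394 48.839,240.038 74.261,213.104 103.746,176.929 127.843,146.848 137.105,138.196" fill="none" stroke="#ff0000"/>
</svg>

Each laser-on run becomes one SVG element. Flip Y back into SVG space with y_svg = 278.887 − y_machine.

Run 1: S691 ⇒ cut layer `#ff0000`. The run returns to its start, so emit a `<polygon>` with points (Y-flipped): 49.323,217.181 61.538,51.607 14.872,46.306 70.861,30.981 124.252,26.724.

Run 2: the run's S467 means `#0000ff` (score). The run is open, so emit a `<polyline>` with points (Y-flipped): 121.016,213.956 103.691,174.152 90.925,135.015 82.718,96.546 79.069,58.743 79.980,21.608.

Run 3: power S691 maps to stroke `#ff0000` (cut). The run returns to its start, so emit a `<polygon>` with points (Y-flipped): 82.217,109.050 156.578,109.050 156.578,243.436 82.217,243.436.

Run 4: S467 ⇒ score layer `#0000ff`. The run is open, so emit a `<polyline>` with points (Y-flipped): 140.110,102.471 21.220,219.259 117.388,171.250 108.768,193.929 68.435,218.653.

Run 5: S467 ⇒ score layer `#0000ff`. The run is open, so emit a `<polyline>` with points (Y-flipped): 55.870,124.673 150.911,62.211 32.052,270.406 59.240,43.575 72.678,12.291.

Run 6: power S691 maps to stroke `#ff0000` (cut). The run is open, so emit a `<polyline>` with points (Y-flipped): 36.929,242.394 48.839,240.038 74.261,213.104 103.746,176.929 127.843,146.848 137.105,138.196.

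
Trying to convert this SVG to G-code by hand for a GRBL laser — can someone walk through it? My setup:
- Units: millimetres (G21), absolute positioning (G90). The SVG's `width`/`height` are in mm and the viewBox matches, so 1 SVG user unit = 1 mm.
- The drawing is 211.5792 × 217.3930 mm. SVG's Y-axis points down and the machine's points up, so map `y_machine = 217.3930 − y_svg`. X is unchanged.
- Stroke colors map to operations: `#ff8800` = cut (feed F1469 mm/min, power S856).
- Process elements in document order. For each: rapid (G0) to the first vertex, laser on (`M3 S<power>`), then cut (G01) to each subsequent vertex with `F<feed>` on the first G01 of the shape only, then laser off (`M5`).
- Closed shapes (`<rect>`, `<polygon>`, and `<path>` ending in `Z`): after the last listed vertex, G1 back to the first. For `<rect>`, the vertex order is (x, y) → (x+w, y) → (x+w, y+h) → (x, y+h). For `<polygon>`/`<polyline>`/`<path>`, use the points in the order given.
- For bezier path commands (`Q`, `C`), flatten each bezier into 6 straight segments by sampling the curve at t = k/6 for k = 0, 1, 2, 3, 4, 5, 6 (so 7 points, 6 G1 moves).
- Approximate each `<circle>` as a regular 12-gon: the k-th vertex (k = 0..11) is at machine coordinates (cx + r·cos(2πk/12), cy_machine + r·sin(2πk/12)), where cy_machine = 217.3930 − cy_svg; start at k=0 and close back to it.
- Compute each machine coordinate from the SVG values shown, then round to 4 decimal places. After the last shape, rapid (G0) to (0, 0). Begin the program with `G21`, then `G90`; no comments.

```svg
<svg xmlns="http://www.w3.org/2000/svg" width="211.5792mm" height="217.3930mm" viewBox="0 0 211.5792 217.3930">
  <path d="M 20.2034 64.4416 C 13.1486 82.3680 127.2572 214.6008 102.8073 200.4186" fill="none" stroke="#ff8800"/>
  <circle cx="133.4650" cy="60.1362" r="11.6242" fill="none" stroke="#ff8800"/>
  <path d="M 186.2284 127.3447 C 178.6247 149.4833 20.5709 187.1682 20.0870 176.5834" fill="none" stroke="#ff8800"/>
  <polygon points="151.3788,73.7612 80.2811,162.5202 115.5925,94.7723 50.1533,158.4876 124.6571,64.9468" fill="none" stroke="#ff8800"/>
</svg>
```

1 u = 1 mm; y_m = 217.3930 − y.

[1] `<path>` cubic bezier, #ff8800→cut S856 F1469: (20.2034,152.9514) → (25.5705,135.6697) → (43.9171,106.5792) → (68.0285,72.9222) → (90.6904,41.9409) → (104.6881,20.8775) → (102.8073,16.9744)

[2] `<circle>` circle, #ff8800→cut S856 F1469: (145.0892,157.2568) → (143.5319,163.0689) → (139.2771,167.3237) → (133.4650,168.8810) → (127.6529,167.3237) → (123.3981,163.0689) → (121.8408,157.2568) → (123.3981,151.4447) → (127.6529,147.1899) → (133.4650,145.6326) → (139.2771,147.1899) → (143.5319,151.4447) → (145.0892,157.2568) (closed)

[3] `<path>` cubic bezier, #ff8800→cut S856 F1469: (186.2284,90.0483) → (171.3151,77.9789) → (139.8828,65.0912) → (100.4878,53.1577) → (61.6861,43.9511) → (32.0338,39.2442) → (20.0870,40.8096)

[4] `<polygon>` closed polygon, #ff8800→cut S856 F1469: (151.3788,143.6318) → (80.2811,54.8728) → (115.5925,122.6207) → (50.1533,58.9054) → (124.6571,152.4462) → (151.3788,143.6318) (closed)

G21
G90
G0 X20.2034 Y152.9514
M3 S856
G01 X25.5705 Y135.6697 F1469
G01 X43.9171 Y106.5792
G01 X68.0285 Y72.9222
G01 X90.6904 Y41.9409
G01 X104.6881 Y20.8775
G01 X102.8073 Y16.9744
M5
G0 X145.0892 Y157.2568
M3 S856
G01 X143.5319 Y163.0689 F1469
G01 X139.2771 Y167.3237
G01 X133.4650 Y168.8810
G01 X127.6529 Y167.3237
G01 X123.3981 Y163.0689
G01 X121.8408 Y157.2568
G01 X123.3981 Y151.4447
G01 X127.6529 Y147.1899
G01 X133.4650 Y145.6326
G01 X139.2771 Y147.1899
G01 X143.5319 Y151.4447
G01 X145.0892 Y157.2568
M5
G0 X186.2284 Y90.0483
M3 S856
G01 X171.3151 Y77.9789 F1469
G01 X139.8828 Y65.0912
G01 X100.4878 Y53.1577
G01 X61.6861 Y43.9511
G01 X32.0338 Y39.2442
G01 X20.0870 Y40.8096
M5
G0 X151.3788 Y143.6318
M3 S856
G01 X80.2811 Y54.8728 F1469
G01 X115.5925 Y122.6207
G01 X50.1533 Y58.9054
G01 X124.6571 Y152.4462
G01 X151.3788 Y143.6318
M5
G0 X0.0000 Y0.0000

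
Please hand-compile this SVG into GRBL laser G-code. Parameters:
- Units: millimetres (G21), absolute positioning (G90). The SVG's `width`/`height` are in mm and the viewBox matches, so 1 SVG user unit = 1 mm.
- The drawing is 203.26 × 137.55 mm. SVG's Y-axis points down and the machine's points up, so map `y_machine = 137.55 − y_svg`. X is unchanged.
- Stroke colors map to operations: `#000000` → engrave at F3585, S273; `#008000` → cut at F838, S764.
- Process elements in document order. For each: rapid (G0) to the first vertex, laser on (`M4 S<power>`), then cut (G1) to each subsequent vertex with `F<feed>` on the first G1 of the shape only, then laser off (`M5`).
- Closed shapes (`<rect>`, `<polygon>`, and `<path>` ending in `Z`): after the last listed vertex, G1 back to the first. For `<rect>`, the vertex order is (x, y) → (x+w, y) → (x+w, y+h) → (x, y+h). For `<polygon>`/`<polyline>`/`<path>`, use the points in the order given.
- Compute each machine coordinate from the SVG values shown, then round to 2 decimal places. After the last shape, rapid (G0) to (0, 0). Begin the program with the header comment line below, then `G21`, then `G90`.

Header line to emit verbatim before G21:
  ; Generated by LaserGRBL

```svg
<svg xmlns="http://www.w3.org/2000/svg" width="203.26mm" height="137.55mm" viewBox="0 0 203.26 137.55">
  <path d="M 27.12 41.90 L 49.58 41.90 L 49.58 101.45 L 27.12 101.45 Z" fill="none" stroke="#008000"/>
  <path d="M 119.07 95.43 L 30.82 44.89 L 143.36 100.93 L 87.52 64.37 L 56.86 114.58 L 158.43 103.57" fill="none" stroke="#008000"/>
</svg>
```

viewBox `0 0 203.26 137.55` with mm width/height → 1 unit = 1 mm. Flip: y_m = 137.55 − y_svg.

**Shape 1** — `<path>` rectangle, stroke `#008000` → cut (S764, F838). Machine vertices: (27.12,95.65) → (49.58,95.65) → (49.58,36.10) → (27.12,36.10) → (27.12,95.65). Closed: final G1 returns to the first vertex.

**Shape 2** — `<path>` open polyline, stroke `#008000` → cut (S764, F838). Machine vertices: (119.07,42.12) → (30.82,92.66) → (143.36,36.62) → (87.52,73.18) → (56.86,22.97) → (158.43,33.98). Open path.

; Generated by LaserGRBL
G21
G90
G0 X27.12 Y95.65
M4 S764
G1 X49.58 Y95.65 F838
G1 X49.58 Y36.10
G1 X27.12 Y36.10
G1 X27.12 Y95.65
M5
G0 X119.07 Y42.12
M4 S764
G1 X30.82 Y92.66 F838
G1 X143.36 Y36.62
G1 X87.52 Y73.18
G1 X56.86 Y22.97
G1 X158.43 Y33.98
M5
G0 X0.00 Y0.00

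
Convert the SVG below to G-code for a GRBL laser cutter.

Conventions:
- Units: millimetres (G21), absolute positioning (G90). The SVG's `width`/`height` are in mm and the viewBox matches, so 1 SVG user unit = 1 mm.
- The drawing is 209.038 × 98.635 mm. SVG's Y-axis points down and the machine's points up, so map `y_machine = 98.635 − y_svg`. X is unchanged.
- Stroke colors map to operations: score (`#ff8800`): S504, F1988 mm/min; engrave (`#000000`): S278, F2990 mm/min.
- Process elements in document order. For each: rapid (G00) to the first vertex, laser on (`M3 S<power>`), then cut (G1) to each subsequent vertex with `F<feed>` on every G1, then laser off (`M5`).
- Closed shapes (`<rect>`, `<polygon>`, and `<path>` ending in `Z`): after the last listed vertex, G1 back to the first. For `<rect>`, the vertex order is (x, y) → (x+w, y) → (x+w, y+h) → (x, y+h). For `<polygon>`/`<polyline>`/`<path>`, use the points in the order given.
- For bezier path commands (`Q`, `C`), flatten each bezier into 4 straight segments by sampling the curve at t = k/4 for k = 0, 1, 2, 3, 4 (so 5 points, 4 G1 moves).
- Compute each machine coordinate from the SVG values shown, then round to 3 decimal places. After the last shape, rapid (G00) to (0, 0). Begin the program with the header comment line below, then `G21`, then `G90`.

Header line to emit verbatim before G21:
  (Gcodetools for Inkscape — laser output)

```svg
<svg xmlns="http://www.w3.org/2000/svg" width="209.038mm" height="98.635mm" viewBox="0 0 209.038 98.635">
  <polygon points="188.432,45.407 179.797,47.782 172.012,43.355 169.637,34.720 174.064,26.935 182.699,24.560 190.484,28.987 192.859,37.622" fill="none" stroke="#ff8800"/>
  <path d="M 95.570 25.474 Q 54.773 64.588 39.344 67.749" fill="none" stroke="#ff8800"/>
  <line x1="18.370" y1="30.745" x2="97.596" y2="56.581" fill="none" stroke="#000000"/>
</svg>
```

1 u = 1 mm; y_m = 98.635 − y.

[1] `<polygon>` regular polygon, #ff8800→score S504 F1988: (188.432,53.228) → (179.797,50.853) → (172.012,55.280) → (169.637,63.915) → (174.064,71.700) → (182.699,74.075) → (190.484,69.648) → (192.859,61.013) → (188.432,53.228) (closed)

[2] `<path>` quadratic bezier, #ff8800→score S504 F1988: (95.570,73.161) → (76.757,55.851) → (61.115,43.035) → (48.644,34.714) → (39.344,30.886)

[3] `<line>` line segment, #000000→engrave S278 F2990: (18.370,67.890) → (97.596,42.054)

(Gcodetools for Inkscape — laser output)
G21
G90
G00 X188.432 Y53.228
M3 S504
G1 X179.797 Y50.853 F1988
G1 X172.012 Y55.280 F1988
G1 X169.637 Y63.915 F1988
G1 X174.064 Y71.700 F1988
G1 X182.699 Y74.075 F1988
G1 X190.484 Y69.648 F1988
G1 X192.859 Y61.013 F1988
G1 X188.432 Y53.228 F1988
M5
G00 X95.570 Y73.161
M3 S504
G1 X76.757 Y55.851 F1988
G1 X61.115 Y43.035 F1988
G1 X48.644 Y34.714 F1988
G1 X39.344 Y30.886 F1988
M5
G00 X18.370 Y67.890
M3 S278
G1 X97.596 Y42.054 F2990
M5
G00 X0.000 Y0.000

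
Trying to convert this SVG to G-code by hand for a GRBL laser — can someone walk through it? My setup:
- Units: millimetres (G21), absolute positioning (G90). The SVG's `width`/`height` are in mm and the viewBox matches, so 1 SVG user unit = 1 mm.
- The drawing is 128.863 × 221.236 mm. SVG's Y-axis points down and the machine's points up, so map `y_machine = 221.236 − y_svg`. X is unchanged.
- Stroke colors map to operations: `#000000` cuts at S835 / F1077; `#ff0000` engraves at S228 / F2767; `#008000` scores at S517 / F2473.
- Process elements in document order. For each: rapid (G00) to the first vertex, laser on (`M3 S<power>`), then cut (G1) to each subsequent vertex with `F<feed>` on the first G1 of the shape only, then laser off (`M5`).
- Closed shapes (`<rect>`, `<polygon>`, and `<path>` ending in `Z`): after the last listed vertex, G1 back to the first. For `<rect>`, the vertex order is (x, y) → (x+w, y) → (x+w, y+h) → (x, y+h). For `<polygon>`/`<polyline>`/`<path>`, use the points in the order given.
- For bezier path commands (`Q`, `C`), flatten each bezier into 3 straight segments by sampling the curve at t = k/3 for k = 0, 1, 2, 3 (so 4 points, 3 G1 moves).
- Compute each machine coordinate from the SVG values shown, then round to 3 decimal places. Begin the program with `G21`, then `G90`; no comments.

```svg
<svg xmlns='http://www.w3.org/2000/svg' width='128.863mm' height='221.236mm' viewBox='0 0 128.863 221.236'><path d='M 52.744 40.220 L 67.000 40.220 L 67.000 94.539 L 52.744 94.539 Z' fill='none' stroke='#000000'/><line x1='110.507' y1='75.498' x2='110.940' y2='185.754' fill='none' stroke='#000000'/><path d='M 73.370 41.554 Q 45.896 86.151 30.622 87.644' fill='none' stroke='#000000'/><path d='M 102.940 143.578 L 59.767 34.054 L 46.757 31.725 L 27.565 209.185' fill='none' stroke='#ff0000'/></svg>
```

G21
G90
G00 X52.744 Y181.016
M3 S835
G1 X67.000 Y181.016 F1077
G1 X67.000 Y126.697
G1 X52.744 Y126.697
G1 X52.744 Y181.016
M5
G00 X110.507 Y145.738
M3 S835
G1 X110.940 Y35.482 F1077
M5
G00 X73.370 Y179.682
M3 S835
G1 X56.410 Y154.740 F1077
G1 X42.160 Y139.377
G1 X30.622 Y133.592
M5
G00 X102.940 Y77.658
M3 S228
G1 X59.767 Y187.182 F2767
G1 X46.757 Y189.511
G1 X27.565 Y12.051
M5

viewBox `0 0 128.863 221.236` with mm width/height → 1 unit = 1 mm. Flip: y_m = 221.236 − y_svg.

**Shape 1** — `<path>` rectangle, stroke `#000000` → cut (S835, F1077). Machine vertices: (52.744,181.016) → (67.000,181.016) → (67.000,126.697) → (52.744,126.697) → (52.744,181.016). Closed: final G1 returns to the first vertex.

**Shape 2** — `<line>` line segment, stroke `#000000` → cut (S835, F1077). Machine vertices: (110.507,145.738) → (110.940,35.482). Open path.

**Shape 3** — `<path>` quadratic bezier, stroke `#000000` → cut (S835, F1077). Control points (SVG): P0=(73.370,41.554), P1=(45.896,86.151), P2=(30.622,87.644); sampled at t=k/3. Machine vertices: (73.370,179.682) → (56.410,154.740) → (42.160,139.377) → (30.622,133.592). Open path.

**Shape 4** — `<path>` open polyline, stroke `#ff0000` → engrave (S228, F2767). Machine vertices: (102.940,77.658) → (59.767,187.182) → (46.757,189.511) → (27.565,12.051). Open path.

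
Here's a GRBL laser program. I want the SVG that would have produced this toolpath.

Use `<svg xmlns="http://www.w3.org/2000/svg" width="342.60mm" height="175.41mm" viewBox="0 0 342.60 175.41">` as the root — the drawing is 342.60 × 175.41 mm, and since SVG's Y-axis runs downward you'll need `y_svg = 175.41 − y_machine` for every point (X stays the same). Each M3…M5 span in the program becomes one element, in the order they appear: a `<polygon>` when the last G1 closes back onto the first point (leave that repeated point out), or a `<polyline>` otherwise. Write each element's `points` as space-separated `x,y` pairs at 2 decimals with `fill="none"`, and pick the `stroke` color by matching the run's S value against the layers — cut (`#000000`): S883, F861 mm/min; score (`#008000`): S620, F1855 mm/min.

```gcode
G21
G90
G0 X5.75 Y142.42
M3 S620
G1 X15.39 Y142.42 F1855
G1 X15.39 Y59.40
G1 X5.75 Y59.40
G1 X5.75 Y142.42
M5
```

<svg xmlns="http://www.w3.org/2000/svg" width="342.60mm" height="175.41mm" viewBox="0 0 342.60 175.41">
  <polygon points="5.75,32.99 15.39,32.99 15.39,116.01 5.75,116.01" fill="none" stroke="#008000"/>
</svg>

y_svg = 175.41 − y_m. Every run uses S620, so all elements get stroke `#008000` (score).

[1] closed run; points: 5.75,32.99 15.39,32.99 15.39,116.01 5.75,116.01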